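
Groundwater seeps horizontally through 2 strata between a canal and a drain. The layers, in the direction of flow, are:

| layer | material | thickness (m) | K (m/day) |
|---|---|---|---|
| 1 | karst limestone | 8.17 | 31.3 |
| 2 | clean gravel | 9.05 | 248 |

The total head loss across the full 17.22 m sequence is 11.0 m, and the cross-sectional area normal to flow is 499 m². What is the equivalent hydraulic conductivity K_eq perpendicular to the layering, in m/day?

57.9

Flow is perpendicular to layering, so the layers act in series and the equivalent K is the thickness-weighted harmonic mean.
Total thickness L = 8.17 + 9.05 = 17.22 m.
Σ(b_i/K_i) = 8.17/31.3 + 9.05/248 = 0.2975 d.
K_eq = L / Σ(b_i/K_i) = 17.22 / 0.2975 = 57.88 m/day.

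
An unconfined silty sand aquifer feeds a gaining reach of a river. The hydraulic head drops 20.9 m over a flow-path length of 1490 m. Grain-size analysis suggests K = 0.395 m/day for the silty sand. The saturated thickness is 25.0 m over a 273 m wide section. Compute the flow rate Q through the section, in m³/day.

37.8

Cross-sectional area A = 273 × 25.0 = 6825 m².
Hydraulic gradient i = Δh / L = 20.9 / 1490 = 0.01403.
Darcy's law: Q = K · A · i = 0.3950 × 6825 × 0.01403 = 37.81 m³/day.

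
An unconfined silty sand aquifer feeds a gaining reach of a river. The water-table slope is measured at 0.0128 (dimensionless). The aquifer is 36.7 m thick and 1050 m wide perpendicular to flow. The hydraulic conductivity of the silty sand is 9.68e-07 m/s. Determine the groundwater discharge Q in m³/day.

Convert K: 9.68e-07 m/s × 86400 = 0.08364 m/day.
Cross-sectional area A = 1050 × 36.7 = 38535 m².
Hydraulic gradient i = 0.0128.
Darcy's law: Q = K · A · i = 0.08364 × 38535 × 0.01280 = 41.25 m³/day.

41.3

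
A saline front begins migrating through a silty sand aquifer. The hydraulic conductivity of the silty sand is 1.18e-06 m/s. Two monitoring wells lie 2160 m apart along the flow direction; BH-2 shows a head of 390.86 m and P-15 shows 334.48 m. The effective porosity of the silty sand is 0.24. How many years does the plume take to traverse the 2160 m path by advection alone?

533

Convert K: 1.18e-06 m/s × 86400 = 0.1020 m/day.
Hydraulic gradient i = (390.86 − 334.48) / 2160 = 56.38 / 2160 = 0.02610.
Darcy flux q = K · i = 0.1020 × 0.02610 = 0.002661 m/day.
Seepage velocity v = q / n_e = 0.002661 / 0.24 = 0.01109 m/day.
Travel time t = L / v = 2160 / 0.01109 = 1.948e+05 days = 533.3 years.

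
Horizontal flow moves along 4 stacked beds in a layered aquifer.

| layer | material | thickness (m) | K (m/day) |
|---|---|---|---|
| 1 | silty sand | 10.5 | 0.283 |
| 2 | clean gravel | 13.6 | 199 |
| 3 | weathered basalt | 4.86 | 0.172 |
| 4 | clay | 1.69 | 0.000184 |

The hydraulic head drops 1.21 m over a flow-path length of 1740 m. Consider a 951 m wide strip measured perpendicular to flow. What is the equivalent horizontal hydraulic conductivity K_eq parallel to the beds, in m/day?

Flow is parallel to layering, so each bed carries its own Darcy discharge and the transmissivities add.
Σ(K_i·b_i) = 0.283×10.5 + 199×13.6 + 0.172×4.86 + 0.000184×1.69 = 2710 m²/day.
Total thickness b = 30.65 m, so K_eq = Σ(K_i·b_i)/b = 88.42 m/day.

88.4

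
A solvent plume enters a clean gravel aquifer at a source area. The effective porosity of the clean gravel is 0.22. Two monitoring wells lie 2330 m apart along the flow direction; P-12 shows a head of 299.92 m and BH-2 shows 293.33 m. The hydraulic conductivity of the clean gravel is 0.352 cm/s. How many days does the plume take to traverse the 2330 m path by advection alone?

596

Convert K: 0.352 cm/s × 864 = 304.1 m/day.
Hydraulic gradient i = (299.92 − 293.33) / 2330 = 6.59 / 2330 = 0.002828.
Darcy flux q = K · i = 304.1 × 0.002828 = 0.8602 m/day.
Seepage velocity v = q / n_e = 0.8602 / 0.22 = 3.910 m/day.
Travel time t = L / v = 2330 / 3.910 = 595.9 days.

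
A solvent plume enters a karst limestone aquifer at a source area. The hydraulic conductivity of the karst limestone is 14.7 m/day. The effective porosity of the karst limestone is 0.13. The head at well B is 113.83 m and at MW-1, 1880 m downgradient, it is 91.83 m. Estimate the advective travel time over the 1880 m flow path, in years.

Hydraulic gradient i = (113.83 − 91.83) / 1880 = 22 / 1880 = 0.01170.
Darcy flux q = K · i = 14.70 × 0.01170 = 0.1720 m/day.
Seepage velocity v = q / n_e = 0.1720 / 0.13 = 1.323 m/day.
Travel time t = L / v = 1880 / 1.323 = 1421 days = 3.890 years.

3.89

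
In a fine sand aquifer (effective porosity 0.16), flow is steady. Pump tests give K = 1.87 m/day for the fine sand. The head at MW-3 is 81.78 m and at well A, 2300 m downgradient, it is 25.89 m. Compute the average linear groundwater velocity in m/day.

Hydraulic gradient i = (81.78 − 25.89) / 2300 = 55.89 / 2300 = 0.02430.
Darcy flux q = K · i = 1.870 × 0.02430 = 0.04544 m/day.
Seepage velocity v = q / n_e = 0.04544 / 0.16 = 0.2840 m/day.

0.284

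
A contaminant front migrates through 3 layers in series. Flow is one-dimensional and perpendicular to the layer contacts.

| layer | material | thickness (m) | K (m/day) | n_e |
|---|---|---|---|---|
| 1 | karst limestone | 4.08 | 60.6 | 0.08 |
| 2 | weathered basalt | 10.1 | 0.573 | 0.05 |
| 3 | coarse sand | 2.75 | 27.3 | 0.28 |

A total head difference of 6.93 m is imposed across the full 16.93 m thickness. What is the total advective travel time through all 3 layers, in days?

4.11

With flow normal to the layers, continuity requires the same specific discharge q through every layer.
Σ(b_i/K_i) = 4.08/60.6 + 10.1/0.573 + 2.75/27.3 = 17.79 d.
q = Δh / Σ(b_i/K_i) = 6.93 / 17.79 = 0.3894 m/day.
In each layer the seepage velocity is v_i = q/n_i, so the layer transit time is t_i = b_i·n_i / q:
  layer 1 (karst limestone): t_1 = 4.08 × 0.08 / 0.3894 = 0.8381 d
  layer 2 (weathered basalt): t_2 = 10.1 × 0.05 / 0.3894 = 1.297 d
  layer 3 (coarse sand): t_3 = 2.75 × 0.28 / 0.3894 = 1.977 d
Total t = Σ t_i = 4.112 days.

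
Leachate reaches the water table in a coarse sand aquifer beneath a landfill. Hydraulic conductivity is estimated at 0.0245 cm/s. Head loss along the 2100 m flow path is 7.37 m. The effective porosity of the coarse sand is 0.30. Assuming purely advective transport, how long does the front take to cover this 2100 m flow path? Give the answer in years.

Convert K: 0.0245 cm/s × 864 = 21.17 m/day.
Hydraulic gradient i = Δh / L = 7.37 / 2100 = 0.003510.
Darcy flux q = K · i = 21.17 × 0.003510 = 0.07429 m/day.
Seepage velocity v = q / n_e = 0.07429 / 0.30 = 0.2476 m/day.
Travel time t = L / v = 2100 / 0.2476 = 8480 days = 23.22 years.

23.2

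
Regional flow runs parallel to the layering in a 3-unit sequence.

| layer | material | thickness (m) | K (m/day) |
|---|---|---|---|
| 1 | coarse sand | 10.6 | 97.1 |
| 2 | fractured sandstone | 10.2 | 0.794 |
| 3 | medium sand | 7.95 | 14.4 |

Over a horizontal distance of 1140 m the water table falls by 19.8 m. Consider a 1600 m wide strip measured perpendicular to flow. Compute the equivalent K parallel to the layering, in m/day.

40.1

Flow is parallel to layering, so each bed carries its own Darcy discharge and the transmissivities add.
Σ(K_i·b_i) = 97.1×10.6 + 0.794×10.2 + 14.4×7.95 = 1152 m²/day.
Total thickness b = 28.75 m, so K_eq = Σ(K_i·b_i)/b = 40.06 m/day.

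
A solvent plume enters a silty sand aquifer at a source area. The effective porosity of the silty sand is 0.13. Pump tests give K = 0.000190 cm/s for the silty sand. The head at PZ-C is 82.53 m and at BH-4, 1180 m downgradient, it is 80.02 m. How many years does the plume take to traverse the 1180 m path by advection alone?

1200

Convert K: 0.000190 cm/s × 864 = 0.1642 m/day.
Hydraulic gradient i = (82.53 − 80.02) / 1180 = 2.51 / 1180 = 0.002127.
Darcy flux q = K · i = 0.1642 × 0.002127 = 0.0003492 m/day.
Seepage velocity v = q / n_e = 0.0003492 / 0.13 = 0.002686 m/day.
Travel time t = L / v = 1180 / 0.002686 = 4.393e+05 days = 1203 years.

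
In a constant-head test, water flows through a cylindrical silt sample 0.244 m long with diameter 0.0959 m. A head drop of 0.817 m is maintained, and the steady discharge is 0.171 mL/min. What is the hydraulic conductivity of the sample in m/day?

Cross-sectional area A = π·(d/2)² = π × (0.0959/2)² = 0.007223 m².
Convert discharge: 0.171 mL/min = 2.850e-09 m³/s.
Darcy's law rearranged: K = Q·L / (A·Δh) = 2.850e-09 × 0.244 / (0.007223 × 0.817) = 1.178e-07 m/s = 0.01018 m/day.

0.0102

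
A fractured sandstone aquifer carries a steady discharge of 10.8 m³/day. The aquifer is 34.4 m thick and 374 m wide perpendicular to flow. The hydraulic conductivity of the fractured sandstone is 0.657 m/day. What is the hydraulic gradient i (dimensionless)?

Cross-sectional area A = 374 × 34.4 = 12866 m².
From Q = K·A·i, i = Q / (K·A) = 10.8 / (0.6570 × 12866) = 0.001278.

0.00128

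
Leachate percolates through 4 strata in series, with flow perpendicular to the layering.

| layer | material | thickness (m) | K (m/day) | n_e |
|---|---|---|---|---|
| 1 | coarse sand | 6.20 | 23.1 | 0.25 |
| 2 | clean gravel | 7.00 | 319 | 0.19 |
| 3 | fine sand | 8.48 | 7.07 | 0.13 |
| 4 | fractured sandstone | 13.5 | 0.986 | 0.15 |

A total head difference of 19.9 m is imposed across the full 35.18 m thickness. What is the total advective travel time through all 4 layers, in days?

With flow normal to the layers, continuity requires the same specific discharge q through every layer.
Σ(b_i/K_i) = 6.20/23.1 + 7.00/319 + 8.48/7.07 + 13.5/0.986 = 15.18 d.
q = Δh / Σ(b_i/K_i) = 19.9 / 15.18 = 1.311 m/day.
In each layer the seepage velocity is v_i = q/n_i, so the layer transit time is t_i = b_i·n_i / q:
  layer 1 (coarse sand): t_1 = 6.20 × 0.25 / 1.311 = 1.182 d
  layer 2 (clean gravel): t_2 = 7.00 × 0.19 / 1.311 = 1.015 d
  layer 3 (fine sand): t_3 = 8.48 × 0.13 / 1.311 = 0.8410 d
  layer 4 (fractured sandstone): t_4 = 13.5 × 0.15 / 1.311 = 1.545 d
Total t = Σ t_i = 4.583 days.

4.58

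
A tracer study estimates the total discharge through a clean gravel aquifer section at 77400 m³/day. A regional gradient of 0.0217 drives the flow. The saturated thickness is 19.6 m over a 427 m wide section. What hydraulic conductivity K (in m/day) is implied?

Cross-sectional area A = 427 × 19.6 = 8369 m².
Hydraulic gradient i = 0.0217.
From Q = K·A·i, K = Q / (A·i) = 77400 / (8369 × 0.02170) = 426.2 m/day.

426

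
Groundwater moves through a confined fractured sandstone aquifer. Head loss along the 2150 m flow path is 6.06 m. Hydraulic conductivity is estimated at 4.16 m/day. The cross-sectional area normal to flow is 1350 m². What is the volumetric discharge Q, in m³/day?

Hydraulic gradient i = Δh / L = 6.06 / 2150 = 0.002819.
Darcy's law: Q = K · A · i = 4.160 × 1350 × 0.002819 = 15.83 m³/day.

15.8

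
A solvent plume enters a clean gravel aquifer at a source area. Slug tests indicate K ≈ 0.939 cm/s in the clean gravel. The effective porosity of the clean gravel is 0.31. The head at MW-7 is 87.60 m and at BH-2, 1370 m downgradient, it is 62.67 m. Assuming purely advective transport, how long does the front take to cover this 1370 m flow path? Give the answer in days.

28.8

Convert K: 0.939 cm/s × 864 = 811.3 m/day.
Hydraulic gradient i = (87.60 − 62.67) / 1370 = 24.93 / 1370 = 0.01820.
Darcy flux q = K · i = 811.3 × 0.01820 = 14.76 m/day.
Seepage velocity v = q / n_e = 14.76 / 0.31 = 47.62 m/day.
Travel time t = L / v = 1370 / 47.62 = 28.77 days.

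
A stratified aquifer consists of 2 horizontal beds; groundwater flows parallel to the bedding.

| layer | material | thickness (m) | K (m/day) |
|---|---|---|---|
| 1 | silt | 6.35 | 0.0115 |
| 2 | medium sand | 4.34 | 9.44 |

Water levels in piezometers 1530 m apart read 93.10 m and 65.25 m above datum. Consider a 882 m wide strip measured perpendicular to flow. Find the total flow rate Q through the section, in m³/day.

659

Flow is parallel to layering, so each bed carries its own Darcy discharge and the transmissivities add.
Σ(K_i·b_i) = 0.0115×6.35 + 9.44×4.34 = 41.04 m²/day.
Hydraulic gradient i = (93.10 − 65.25) / 1530 = 27.85 / 1530 = 0.01820.
Q = Σ(K_i·b_i) · W · i = 41.04 × 882 × 0.01820 = 658.9 m³/day.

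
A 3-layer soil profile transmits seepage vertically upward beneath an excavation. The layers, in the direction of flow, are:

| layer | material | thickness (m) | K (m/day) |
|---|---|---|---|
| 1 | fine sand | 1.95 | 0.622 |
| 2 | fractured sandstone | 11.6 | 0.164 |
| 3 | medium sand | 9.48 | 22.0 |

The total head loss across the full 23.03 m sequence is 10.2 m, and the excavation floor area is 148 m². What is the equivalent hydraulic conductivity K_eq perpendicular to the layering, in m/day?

0.310

Flow is perpendicular to layering, so the layers act in series and the equivalent K is the thickness-weighted harmonic mean.
Total thickness L = 1.95 + 11.6 + 9.48 = 23.03 m.
Σ(b_i/K_i) = 1.95/0.622 + 11.6/0.164 + 9.48/22.0 = 74.30 d.
K_eq = L / Σ(b_i/K_i) = 23.03 / 74.30 = 0.3100 m/day.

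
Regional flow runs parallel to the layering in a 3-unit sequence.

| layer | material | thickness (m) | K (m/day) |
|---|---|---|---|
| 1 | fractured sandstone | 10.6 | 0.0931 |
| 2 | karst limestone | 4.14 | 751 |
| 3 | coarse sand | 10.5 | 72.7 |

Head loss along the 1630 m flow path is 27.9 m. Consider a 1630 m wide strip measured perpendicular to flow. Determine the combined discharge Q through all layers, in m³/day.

108000

Flow is parallel to layering, so each bed carries its own Darcy discharge and the transmissivities add.
Σ(K_i·b_i) = 0.0931×10.6 + 751×4.14 + 72.7×10.5 = 3873 m²/day.
Hydraulic gradient i = Δh / L = 27.9 / 1630 = 0.01712.
Q = Σ(K_i·b_i) · W · i = 3873 × 1630 × 0.01712 = 1.081e+05 m³/day.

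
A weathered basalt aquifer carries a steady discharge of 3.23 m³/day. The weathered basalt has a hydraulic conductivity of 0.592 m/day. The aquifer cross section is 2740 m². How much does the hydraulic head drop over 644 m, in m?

From Q = K·A·i, i = Q / (K·A) = 3.23 / (0.5920 × 2740) = 0.001991.
Head loss Δh = i · L = 0.001991 × 644 = 1.282 m.

1.28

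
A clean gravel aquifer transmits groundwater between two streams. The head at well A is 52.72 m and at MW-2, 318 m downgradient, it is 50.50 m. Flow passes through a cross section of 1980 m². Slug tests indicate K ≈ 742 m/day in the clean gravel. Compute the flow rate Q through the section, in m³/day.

Hydraulic gradient i = (52.72 − 50.50) / 318 = 2.22 / 318 = 0.006981.
Darcy's law: Q = K · A · i = 742.0 × 1980 × 0.006981 = 10256 m³/day.

10300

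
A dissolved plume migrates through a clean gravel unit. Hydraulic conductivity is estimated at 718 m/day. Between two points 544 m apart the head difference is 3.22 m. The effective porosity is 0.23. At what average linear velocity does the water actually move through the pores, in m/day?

Hydraulic gradient i = Δh / L = 3.22 / 544 = 0.005919.
Darcy flux q = K · i = 718.0 × 0.005919 = 4.250 m/day.
Seepage velocity v = q / n_e = 4.250 / 0.23 = 18.48 m/day.

18.5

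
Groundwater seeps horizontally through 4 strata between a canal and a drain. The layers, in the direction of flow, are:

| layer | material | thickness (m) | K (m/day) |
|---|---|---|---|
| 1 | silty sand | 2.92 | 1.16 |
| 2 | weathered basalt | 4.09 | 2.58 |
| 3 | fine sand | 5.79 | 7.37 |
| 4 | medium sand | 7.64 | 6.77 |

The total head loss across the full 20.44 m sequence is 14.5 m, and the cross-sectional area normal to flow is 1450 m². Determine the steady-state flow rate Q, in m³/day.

3490

Flow is perpendicular to layering, so the layers act in series and the equivalent K is the thickness-weighted harmonic mean.
Total thickness L = 2.92 + 4.09 + 5.79 + 7.64 = 20.44 m.
Σ(b_i/K_i) = 2.92/1.16 + 4.09/2.58 + 5.79/7.37 + 7.64/6.77 = 6.017 d.
K_eq = L / Σ(b_i/K_i) = 20.44 / 6.017 = 3.397 m/day.
Q = K_eq · A · (Δh/L) = 3.397 × 1450 × (14.5/20.44) = 3494 m³/day.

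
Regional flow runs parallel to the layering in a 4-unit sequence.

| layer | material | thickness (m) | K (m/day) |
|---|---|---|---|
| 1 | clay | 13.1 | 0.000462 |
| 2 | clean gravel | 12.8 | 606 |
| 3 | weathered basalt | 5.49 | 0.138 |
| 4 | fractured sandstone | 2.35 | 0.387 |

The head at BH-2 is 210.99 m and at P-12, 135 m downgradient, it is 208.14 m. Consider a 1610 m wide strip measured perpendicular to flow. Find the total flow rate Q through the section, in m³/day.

Flow is parallel to layering, so each bed carries its own Darcy discharge and the transmissivities add.
Σ(K_i·b_i) = 0.000462×13.1 + 606×12.8 + 0.138×5.49 + 0.387×2.35 = 7758 m²/day.
Hydraulic gradient i = (210.99 − 208.14) / 135 = 2.85 / 135 = 0.02111.
Q = Σ(K_i·b_i) · W · i = 7758 × 1610 × 0.02111 = 2.637e+05 m³/day.

264000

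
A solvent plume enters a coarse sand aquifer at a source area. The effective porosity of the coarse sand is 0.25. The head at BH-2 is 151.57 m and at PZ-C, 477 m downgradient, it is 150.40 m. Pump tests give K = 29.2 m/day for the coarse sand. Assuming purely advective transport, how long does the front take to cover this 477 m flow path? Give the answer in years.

4.56

Hydraulic gradient i = (151.57 − 150.40) / 477 = 1.17 / 477 = 0.002453.
Darcy flux q = K · i = 29.20 × 0.002453 = 0.07162 m/day.
Seepage velocity v = q / n_e = 0.07162 / 0.25 = 0.2865 m/day.
Travel time t = L / v = 477 / 0.2865 = 1665 days = 4.558 years.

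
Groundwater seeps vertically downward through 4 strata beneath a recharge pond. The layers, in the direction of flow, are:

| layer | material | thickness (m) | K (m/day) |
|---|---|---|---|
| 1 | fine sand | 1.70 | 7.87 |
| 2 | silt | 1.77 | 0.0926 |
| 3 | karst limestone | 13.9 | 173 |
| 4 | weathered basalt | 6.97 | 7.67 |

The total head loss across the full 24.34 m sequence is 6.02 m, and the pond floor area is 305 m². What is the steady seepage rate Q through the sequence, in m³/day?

Flow is perpendicular to layering, so the layers act in series and the equivalent K is the thickness-weighted harmonic mean.
Total thickness L = 1.70 + 1.77 + 13.9 + 6.97 = 24.34 m.
Σ(b_i/K_i) = 1.70/7.87 + 1.77/0.0926 + 13.9/173 + 6.97/7.67 = 20.32 d.
K_eq = L / Σ(b_i/K_i) = 24.34 / 20.32 = 1.198 m/day.
Q = K_eq · A · (Δh/L) = 1.198 × 305 × (6.02/24.34) = 90.36 m³/day.

90.4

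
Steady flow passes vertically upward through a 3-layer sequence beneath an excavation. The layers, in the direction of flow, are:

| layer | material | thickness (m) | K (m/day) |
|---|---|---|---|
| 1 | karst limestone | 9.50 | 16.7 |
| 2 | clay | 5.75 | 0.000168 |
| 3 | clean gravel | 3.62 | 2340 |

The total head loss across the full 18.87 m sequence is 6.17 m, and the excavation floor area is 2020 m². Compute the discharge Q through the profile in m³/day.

Flow is perpendicular to layering, so the layers act in series and the equivalent K is the thickness-weighted harmonic mean.
Total thickness L = 9.50 + 5.75 + 3.62 = 18.87 m.
Σ(b_i/K_i) = 9.50/16.7 + 5.75/0.000168 + 3.62/2340 = 34227 d.
K_eq = L / Σ(b_i/K_i) = 18.87 / 34227 = 0.0005513 m/day.
Q = K_eq · A · (Δh/L) = 0.0005513 × 2020 × (6.17/18.87) = 0.3641 m³/day.

0.364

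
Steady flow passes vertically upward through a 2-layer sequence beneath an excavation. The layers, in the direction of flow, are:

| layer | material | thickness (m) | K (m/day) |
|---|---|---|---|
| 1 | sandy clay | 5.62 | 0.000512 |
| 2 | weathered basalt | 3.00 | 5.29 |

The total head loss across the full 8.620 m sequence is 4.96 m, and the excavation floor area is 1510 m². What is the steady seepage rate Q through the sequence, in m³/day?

Flow is perpendicular to layering, so the layers act in series and the equivalent K is the thickness-weighted harmonic mean.
Total thickness L = 5.62 + 3.00 = 8.620 m.
Σ(b_i/K_i) = 5.62/0.000512 + 3.00/5.29 = 10977 d.
K_eq = L / Σ(b_i/K_i) = 8.620 / 10977 = 0.0007853 m/day.
Q = K_eq · A · (Δh/L) = 0.0007853 × 1510 × (4.96/8.620) = 0.6823 m³/day.

0.682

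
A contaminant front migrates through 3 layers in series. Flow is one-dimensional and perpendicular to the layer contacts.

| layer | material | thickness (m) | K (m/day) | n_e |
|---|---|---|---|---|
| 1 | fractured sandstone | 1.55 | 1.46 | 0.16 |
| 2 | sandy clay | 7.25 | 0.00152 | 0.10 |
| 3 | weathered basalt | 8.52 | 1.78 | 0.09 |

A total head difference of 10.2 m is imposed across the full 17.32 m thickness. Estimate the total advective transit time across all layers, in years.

2.23

With flow normal to the layers, continuity requires the same specific discharge q through every layer.
Σ(b_i/K_i) = 1.55/1.46 + 7.25/0.00152 + 8.52/1.78 = 4776 d.
q = Δh / Σ(b_i/K_i) = 10.2 / 4776 = 0.002136 m/day.
In each layer the seepage velocity is v_i = q/n_i, so the layer transit time is t_i = b_i·n_i / q:
  layer 1 (fractured sandstone): t_1 = 1.55 × 0.16 / 0.002136 = 116.1 d
  layer 2 (sandy clay): t_2 = 7.25 × 0.10 / 0.002136 = 339.4 d
  layer 3 (weathered basalt): t_3 = 8.52 × 0.09 / 0.002136 = 359.0 d
Total t = Σ t_i = 814.6 days = 2.230 years.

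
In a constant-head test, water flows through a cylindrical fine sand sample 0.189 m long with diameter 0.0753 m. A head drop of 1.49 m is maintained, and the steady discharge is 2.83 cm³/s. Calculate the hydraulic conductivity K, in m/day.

6.96

Cross-sectional area A = π·(d/2)² = π × (0.0753/2)² = 0.004453 m².
Convert discharge: 2.83 cm³/s = 2.830e-06 m³/s.
Darcy's law rearranged: K = Q·L / (A·Δh) = 2.830e-06 × 0.189 / (0.004453 × 1.49) = 8.061e-05 m/s = 6.965 m/day.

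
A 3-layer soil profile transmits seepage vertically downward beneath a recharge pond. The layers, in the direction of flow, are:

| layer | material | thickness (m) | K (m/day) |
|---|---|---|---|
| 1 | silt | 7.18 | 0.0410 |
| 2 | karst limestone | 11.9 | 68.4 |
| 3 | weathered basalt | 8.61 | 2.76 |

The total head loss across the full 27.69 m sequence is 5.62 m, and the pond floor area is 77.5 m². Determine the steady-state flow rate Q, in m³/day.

Flow is perpendicular to layering, so the layers act in series and the equivalent K is the thickness-weighted harmonic mean.
Total thickness L = 7.18 + 11.9 + 8.61 = 27.69 m.
Σ(b_i/K_i) = 7.18/0.0410 + 11.9/68.4 + 8.61/2.76 = 178.4 d.
K_eq = L / Σ(b_i/K_i) = 27.69 / 178.4 = 0.1552 m/day.
Q = K_eq · A · (Δh/L) = 0.1552 × 77.5 × (5.62/27.69) = 2.441 m³/day.

2.44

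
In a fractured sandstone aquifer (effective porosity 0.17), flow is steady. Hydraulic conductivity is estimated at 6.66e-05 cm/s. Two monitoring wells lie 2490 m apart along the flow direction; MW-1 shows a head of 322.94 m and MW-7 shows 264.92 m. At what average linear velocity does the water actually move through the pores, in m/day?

Convert K: 6.66e-05 cm/s × 864 = 0.05754 m/day.
Hydraulic gradient i = (322.94 − 264.92) / 2490 = 58.02 / 2490 = 0.02330.
Darcy flux q = K · i = 0.05754 × 0.02330 = 0.001341 m/day.
Seepage velocity v = q / n_e = 0.001341 / 0.17 = 0.007887 m/day.

0.00789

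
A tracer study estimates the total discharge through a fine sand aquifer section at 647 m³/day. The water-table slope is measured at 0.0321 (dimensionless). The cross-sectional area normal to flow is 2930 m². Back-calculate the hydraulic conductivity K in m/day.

6.88

Hydraulic gradient i = 0.0321.
From Q = K·A·i, K = Q / (A·i) = 647 / (2930 × 0.03210) = 6.879 m/day.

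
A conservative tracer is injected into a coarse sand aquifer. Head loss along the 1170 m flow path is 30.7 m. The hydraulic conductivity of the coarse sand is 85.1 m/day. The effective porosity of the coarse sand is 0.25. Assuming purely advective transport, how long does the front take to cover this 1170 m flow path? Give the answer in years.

0.359

Hydraulic gradient i = Δh / L = 30.7 / 1170 = 0.02624.
Darcy flux q = K · i = 85.10 × 0.02624 = 2.233 m/day.
Seepage velocity v = q / n_e = 2.233 / 0.25 = 8.932 m/day.
Travel time t = L / v = 1170 / 8.932 = 131.0 days = 0.3586 years.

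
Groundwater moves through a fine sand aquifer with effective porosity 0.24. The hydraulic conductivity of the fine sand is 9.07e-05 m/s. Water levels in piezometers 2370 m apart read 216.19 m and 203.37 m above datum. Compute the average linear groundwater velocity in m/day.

0.177

Convert K: 9.07e-05 m/s × 86400 = 7.836 m/day.
Hydraulic gradient i = (216.19 − 203.37) / 2370 = 12.82 / 2370 = 0.005409.
Darcy flux q = K · i = 7.836 × 0.005409 = 0.04239 m/day.
Seepage velocity v = q / n_e = 0.04239 / 0.24 = 0.1766 m/day.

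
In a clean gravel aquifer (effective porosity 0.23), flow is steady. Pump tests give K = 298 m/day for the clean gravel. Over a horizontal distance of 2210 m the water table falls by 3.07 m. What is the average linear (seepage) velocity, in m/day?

Hydraulic gradient i = Δh / L = 3.07 / 2210 = 0.001389.
Darcy flux q = K · i = 298.0 × 0.001389 = 0.4140 m/day.
Seepage velocity v = q / n_e = 0.4140 / 0.23 = 1.800 m/day.

1.80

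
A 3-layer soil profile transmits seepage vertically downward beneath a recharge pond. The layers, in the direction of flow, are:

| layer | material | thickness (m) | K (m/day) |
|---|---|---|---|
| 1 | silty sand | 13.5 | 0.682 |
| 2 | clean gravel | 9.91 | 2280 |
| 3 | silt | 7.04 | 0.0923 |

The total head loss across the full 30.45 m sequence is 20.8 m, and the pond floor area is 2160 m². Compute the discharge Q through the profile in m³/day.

468

Flow is perpendicular to layering, so the layers act in series and the equivalent K is the thickness-weighted harmonic mean.
Total thickness L = 13.5 + 9.91 + 7.04 = 30.45 m.
Σ(b_i/K_i) = 13.5/0.682 + 9.91/2280 + 7.04/0.0923 = 96.07 d.
K_eq = L / Σ(b_i/K_i) = 30.45 / 96.07 = 0.3169 m/day.
Q = K_eq · A · (Δh/L) = 0.3169 × 2160 × (20.8/30.45) = 467.6 m³/day.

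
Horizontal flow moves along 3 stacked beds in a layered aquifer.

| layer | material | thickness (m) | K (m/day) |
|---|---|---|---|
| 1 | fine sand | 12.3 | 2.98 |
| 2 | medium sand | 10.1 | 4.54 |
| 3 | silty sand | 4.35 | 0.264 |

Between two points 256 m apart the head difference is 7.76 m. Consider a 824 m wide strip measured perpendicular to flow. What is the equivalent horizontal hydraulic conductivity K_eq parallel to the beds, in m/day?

3.13

Flow is parallel to layering, so each bed carries its own Darcy discharge and the transmissivities add.
Σ(K_i·b_i) = 2.98×12.3 + 4.54×10.1 + 0.264×4.35 = 83.66 m²/day.
Total thickness b = 26.75 m, so K_eq = Σ(K_i·b_i)/b = 3.127 m/day.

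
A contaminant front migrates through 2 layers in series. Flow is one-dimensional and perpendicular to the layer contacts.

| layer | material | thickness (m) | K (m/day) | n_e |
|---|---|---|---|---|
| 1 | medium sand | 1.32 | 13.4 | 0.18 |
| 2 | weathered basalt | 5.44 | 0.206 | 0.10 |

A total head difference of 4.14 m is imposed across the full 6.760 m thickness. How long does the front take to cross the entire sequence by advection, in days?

5.00

With flow normal to the layers, continuity requires the same specific discharge q through every layer.
Σ(b_i/K_i) = 1.32/13.4 + 5.44/0.206 = 26.51 d.
q = Δh / Σ(b_i/K_i) = 4.14 / 26.51 = 0.1562 m/day.
In each layer the seepage velocity is v_i = q/n_i, so the layer transit time is t_i = b_i·n_i / q:
  layer 1 (medium sand): t_1 = 1.32 × 0.18 / 0.1562 = 1.521 d
  layer 2 (weathered basalt): t_2 = 5.44 × 0.10 / 0.1562 = 3.483 d
Total t = Σ t_i = 5.004 days.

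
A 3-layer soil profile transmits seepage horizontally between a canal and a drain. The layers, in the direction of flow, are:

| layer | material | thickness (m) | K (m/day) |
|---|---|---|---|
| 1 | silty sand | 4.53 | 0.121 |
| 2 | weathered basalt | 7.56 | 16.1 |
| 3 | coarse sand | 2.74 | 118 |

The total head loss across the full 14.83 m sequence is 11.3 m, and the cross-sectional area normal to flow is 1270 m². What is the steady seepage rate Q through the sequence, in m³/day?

Flow is perpendicular to layering, so the layers act in series and the equivalent K is the thickness-weighted harmonic mean.
Total thickness L = 4.53 + 7.56 + 2.74 = 14.83 m.
Σ(b_i/K_i) = 4.53/0.121 + 7.56/16.1 + 2.74/118 = 37.93 d.
K_eq = L / Σ(b_i/K_i) = 14.83 / 37.93 = 0.3910 m/day.
Q = K_eq · A · (Δh/L) = 0.3910 × 1270 × (11.3/14.83) = 378.3 m³/day.

378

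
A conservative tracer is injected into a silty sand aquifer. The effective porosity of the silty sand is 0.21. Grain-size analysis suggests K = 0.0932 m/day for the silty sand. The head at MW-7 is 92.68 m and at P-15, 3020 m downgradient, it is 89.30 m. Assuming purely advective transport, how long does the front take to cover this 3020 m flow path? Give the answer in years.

Hydraulic gradient i = (92.68 − 89.30) / 3020 = 3.38 / 3020 = 0.001119.
Darcy flux q = K · i = 0.09320 × 0.001119 = 0.0001043 m/day.
Seepage velocity v = q / n_e = 0.0001043 / 0.21 = 0.0004967 m/day.
Travel time t = L / v = 3020 / 0.0004967 = 6.080e+06 days = 16646 years.

16600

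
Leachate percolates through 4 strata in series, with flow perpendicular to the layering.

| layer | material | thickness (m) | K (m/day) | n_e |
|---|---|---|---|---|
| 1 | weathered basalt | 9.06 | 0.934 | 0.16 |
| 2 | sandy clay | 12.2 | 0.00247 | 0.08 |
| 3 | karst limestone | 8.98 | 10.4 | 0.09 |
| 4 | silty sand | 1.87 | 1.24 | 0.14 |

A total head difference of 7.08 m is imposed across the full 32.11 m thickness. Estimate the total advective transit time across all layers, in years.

6.69

With flow normal to the layers, continuity requires the same specific discharge q through every layer.
Σ(b_i/K_i) = 9.06/0.934 + 12.2/0.00247 + 8.98/10.4 + 1.87/1.24 = 4951 d.
q = Δh / Σ(b_i/K_i) = 7.08 / 4951 = 0.001430 m/day.
In each layer the seepage velocity is v_i = q/n_i, so the layer transit time is t_i = b_i·n_i / q:
  layer 1 (weathered basalt): t_1 = 9.06 × 0.16 / 0.001430 = 1014 d
  layer 2 (sandy clay): t_2 = 12.2 × 0.08 / 0.001430 = 682.6 d
  layer 3 (karst limestone): t_3 = 8.98 × 0.09 / 0.001430 = 565.2 d
  layer 4 (silty sand): t_4 = 1.87 × 0.14 / 0.001430 = 183.1 d
Total t = Σ t_i = 2445 days = 6.693 years.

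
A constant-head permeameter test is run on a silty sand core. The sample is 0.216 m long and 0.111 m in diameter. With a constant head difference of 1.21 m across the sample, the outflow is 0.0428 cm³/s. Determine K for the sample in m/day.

Cross-sectional area A = π·(d/2)² = π × (0.111/2)² = 0.009677 m².
Convert discharge: 0.0428 cm³/s = 4.280e-08 m³/s.
Darcy's law rearranged: K = Q·L / (A·Δh) = 4.280e-08 × 0.216 / (0.009677 × 1.21) = 7.895e-07 m/s = 0.06822 m/day.

0.0682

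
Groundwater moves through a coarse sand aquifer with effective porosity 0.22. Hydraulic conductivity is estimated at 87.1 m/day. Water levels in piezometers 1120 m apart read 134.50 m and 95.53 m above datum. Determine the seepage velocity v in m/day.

Hydraulic gradient i = (134.50 − 95.53) / 1120 = 38.97 / 1120 = 0.03479.
Darcy flux q = K · i = 87.10 × 0.03479 = 3.031 m/day.
Seepage velocity v = q / n_e = 3.031 / 0.22 = 13.78 m/day.

13.8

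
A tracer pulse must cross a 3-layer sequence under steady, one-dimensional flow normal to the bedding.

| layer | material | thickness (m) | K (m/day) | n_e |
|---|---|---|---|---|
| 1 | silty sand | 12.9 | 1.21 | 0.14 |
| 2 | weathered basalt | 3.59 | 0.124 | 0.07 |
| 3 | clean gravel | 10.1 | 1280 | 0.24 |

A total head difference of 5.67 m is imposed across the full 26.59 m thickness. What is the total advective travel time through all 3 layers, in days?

31.3

With flow normal to the layers, continuity requires the same specific discharge q through every layer.
Σ(b_i/K_i) = 12.9/1.21 + 3.59/0.124 + 10.1/1280 = 39.62 d.
q = Δh / Σ(b_i/K_i) = 5.67 / 39.62 = 0.1431 m/day.
In each layer the seepage velocity is v_i = q/n_i, so the layer transit time is t_i = b_i·n_i / q:
  layer 1 (silty sand): t_1 = 12.9 × 0.14 / 0.1431 = 12.62 d
  layer 2 (weathered basalt): t_2 = 3.59 × 0.07 / 0.1431 = 1.756 d
  layer 3 (clean gravel): t_3 = 10.1 × 0.24 / 0.1431 = 16.94 d
Total t = Σ t_i = 31.31 days.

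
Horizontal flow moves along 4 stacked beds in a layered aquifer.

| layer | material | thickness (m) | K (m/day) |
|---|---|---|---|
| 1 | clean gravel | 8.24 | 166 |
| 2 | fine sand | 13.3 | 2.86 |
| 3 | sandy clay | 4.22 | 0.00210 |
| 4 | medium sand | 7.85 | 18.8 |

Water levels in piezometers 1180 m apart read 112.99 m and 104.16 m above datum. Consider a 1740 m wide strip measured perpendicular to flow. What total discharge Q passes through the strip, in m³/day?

Flow is parallel to layering, so each bed carries its own Darcy discharge and the transmissivities add.
Σ(K_i·b_i) = 166×8.24 + 2.86×13.3 + 0.00210×4.22 + 18.8×7.85 = 1553 m²/day.
Hydraulic gradient i = (112.99 − 104.16) / 1180 = 8.83 / 1180 = 0.007483.
Q = Σ(K_i·b_i) · W · i = 1553 × 1740 × 0.007483 = 20227 m³/day.

20200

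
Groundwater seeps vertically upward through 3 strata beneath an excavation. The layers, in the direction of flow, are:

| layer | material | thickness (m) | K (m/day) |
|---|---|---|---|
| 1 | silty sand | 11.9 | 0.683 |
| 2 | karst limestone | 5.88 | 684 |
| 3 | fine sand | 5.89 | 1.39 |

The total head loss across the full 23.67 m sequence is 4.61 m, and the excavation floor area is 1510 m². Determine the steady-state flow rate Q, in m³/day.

321

Flow is perpendicular to layering, so the layers act in series and the equivalent K is the thickness-weighted harmonic mean.
Total thickness L = 11.9 + 5.88 + 5.89 = 23.67 m.
Σ(b_i/K_i) = 11.9/0.683 + 5.88/684 + 5.89/1.39 = 21.67 d.
K_eq = L / Σ(b_i/K_i) = 23.67 / 21.67 = 1.092 m/day.
Q = K_eq · A · (Δh/L) = 1.092 × 1510 × (4.61/23.67) = 321.2 m³/day.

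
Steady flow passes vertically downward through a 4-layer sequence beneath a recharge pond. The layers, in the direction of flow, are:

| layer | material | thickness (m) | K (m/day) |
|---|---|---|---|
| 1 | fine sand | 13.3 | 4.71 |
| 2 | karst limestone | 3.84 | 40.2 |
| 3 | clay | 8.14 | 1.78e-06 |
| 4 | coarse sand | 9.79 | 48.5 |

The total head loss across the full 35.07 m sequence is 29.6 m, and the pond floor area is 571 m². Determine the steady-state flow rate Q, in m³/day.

Flow is perpendicular to layering, so the layers act in series and the equivalent K is the thickness-weighted harmonic mean.
Total thickness L = 13.3 + 3.84 + 8.14 + 9.79 = 35.07 m.
Σ(b_i/K_i) = 13.3/4.71 + 3.84/40.2 + 8.14/1.78e-06 + 9.79/48.5 = 4.573e+06 d.
K_eq = L / Σ(b_i/K_i) = 35.07 / 4.573e+06 = 7.669e-06 m/day.
Q = K_eq · A · (Δh/L) = 7.669e-06 × 571 × (29.6/35.07) = 0.003696 m³/day.

0.00370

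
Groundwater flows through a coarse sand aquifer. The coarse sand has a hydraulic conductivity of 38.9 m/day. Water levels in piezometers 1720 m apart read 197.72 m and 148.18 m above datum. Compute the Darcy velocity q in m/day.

Hydraulic gradient i = (197.72 − 148.18) / 1720 = 49.54 / 1720 = 0.02880.
Specific discharge q = K · i = 38.90 × 0.02880 = 1.120 m/day.

1.12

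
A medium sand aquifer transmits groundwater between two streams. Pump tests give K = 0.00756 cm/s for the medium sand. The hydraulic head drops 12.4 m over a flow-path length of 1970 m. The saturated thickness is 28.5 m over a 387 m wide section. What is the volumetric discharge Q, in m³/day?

Convert K: 0.00756 cm/s × 864 = 6.532 m/day.
Cross-sectional area A = 387 × 28.5 = 11030 m².
Hydraulic gradient i = Δh / L = 12.4 / 1970 = 0.006294.
Darcy's law: Q = K · A · i = 6.532 × 11030 × 0.006294 = 453.5 m³/day.

453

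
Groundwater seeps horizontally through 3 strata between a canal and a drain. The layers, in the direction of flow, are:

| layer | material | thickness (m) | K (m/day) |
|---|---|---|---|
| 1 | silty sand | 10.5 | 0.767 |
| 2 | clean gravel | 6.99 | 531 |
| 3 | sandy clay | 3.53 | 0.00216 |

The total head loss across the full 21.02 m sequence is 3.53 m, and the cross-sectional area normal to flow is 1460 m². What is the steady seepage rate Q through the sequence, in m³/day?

Flow is perpendicular to layering, so the layers act in series and the equivalent K is the thickness-weighted harmonic mean.
Total thickness L = 10.5 + 6.99 + 3.53 = 21.02 m.
Σ(b_i/K_i) = 10.5/0.767 + 6.99/531 + 3.53/0.00216 = 1648 d.
K_eq = L / Σ(b_i/K_i) = 21.02 / 1648 = 0.01276 m/day.
Q = K_eq · A · (Δh/L) = 0.01276 × 1460 × (3.53/21.02) = 3.127 m³/day.

3.13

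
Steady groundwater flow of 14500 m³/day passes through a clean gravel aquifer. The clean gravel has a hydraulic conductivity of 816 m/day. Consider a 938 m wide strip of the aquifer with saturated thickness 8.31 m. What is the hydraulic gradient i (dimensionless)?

Cross-sectional area A = 938 × 8.31 = 7795 m².
From Q = K·A·i, i = Q / (K·A) = 14500 / (816.0 × 7795) = 0.002280.

0.00228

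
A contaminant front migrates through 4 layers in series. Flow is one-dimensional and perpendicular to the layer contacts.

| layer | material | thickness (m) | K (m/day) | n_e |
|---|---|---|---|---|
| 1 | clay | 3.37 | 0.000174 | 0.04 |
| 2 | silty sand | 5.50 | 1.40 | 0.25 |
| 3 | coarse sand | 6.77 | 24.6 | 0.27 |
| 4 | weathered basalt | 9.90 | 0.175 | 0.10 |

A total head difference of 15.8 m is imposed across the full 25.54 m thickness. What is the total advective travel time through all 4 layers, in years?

With flow normal to the layers, continuity requires the same specific discharge q through every layer.
Σ(b_i/K_i) = 3.37/0.000174 + 5.50/1.40 + 6.77/24.6 + 9.90/0.175 = 19429 d.
q = Δh / Σ(b_i/K_i) = 15.8 / 19429 = 0.0008132 m/day.
In each layer the seepage velocity is v_i = q/n_i, so the layer transit time is t_i = b_i·n_i / q:
  layer 1 (clay): t_1 = 3.37 × 0.04 / 0.0008132 = 165.8 d
  layer 2 (silty sand): t_2 = 5.50 × 0.25 / 0.0008132 = 1691 d
  layer 3 (coarse sand): t_3 = 6.77 × 0.27 / 0.0008132 = 2248 d
  layer 4 (weathered basalt): t_4 = 9.90 × 0.10 / 0.0008132 = 1217 d
Total t = Σ t_i = 5322 days = 14.57 years.

14.6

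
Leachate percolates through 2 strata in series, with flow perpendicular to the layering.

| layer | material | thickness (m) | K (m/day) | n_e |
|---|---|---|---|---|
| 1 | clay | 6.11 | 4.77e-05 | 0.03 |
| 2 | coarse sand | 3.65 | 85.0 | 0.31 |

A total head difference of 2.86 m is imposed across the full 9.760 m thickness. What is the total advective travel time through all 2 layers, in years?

161

With flow normal to the layers, continuity requires the same specific discharge q through every layer.
Σ(b_i/K_i) = 6.11/4.77e-05 + 3.65/85.0 = 1.281e+05 d.
q = Δh / Σ(b_i/K_i) = 2.86 / 1.281e+05 = 2.233e-05 m/day.
In each layer the seepage velocity is v_i = q/n_i, so the layer transit time is t_i = b_i·n_i / q:
  layer 1 (clay): t_1 = 6.11 × 0.03 / 2.233e-05 = 8210 d
  layer 2 (coarse sand): t_2 = 3.65 × 0.31 / 2.233e-05 = 50677 d
Total t = Σ t_i = 58887 days = 161.2 years.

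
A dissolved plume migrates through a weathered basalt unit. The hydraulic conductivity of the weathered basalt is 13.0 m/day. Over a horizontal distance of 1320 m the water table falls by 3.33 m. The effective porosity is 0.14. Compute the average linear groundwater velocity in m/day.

0.234

Hydraulic gradient i = Δh / L = 3.33 / 1320 = 0.002523.
Darcy flux q = K · i = 13.00 × 0.002523 = 0.03280 m/day.
Seepage velocity v = q / n_e = 0.03280 / 0.14 = 0.2343 m/day.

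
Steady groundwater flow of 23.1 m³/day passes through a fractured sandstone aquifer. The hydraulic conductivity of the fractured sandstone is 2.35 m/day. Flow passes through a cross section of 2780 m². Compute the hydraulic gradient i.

From Q = K·A·i, i = Q / (K·A) = 23.1 / (2.350 × 2780) = 0.003536.

0.00354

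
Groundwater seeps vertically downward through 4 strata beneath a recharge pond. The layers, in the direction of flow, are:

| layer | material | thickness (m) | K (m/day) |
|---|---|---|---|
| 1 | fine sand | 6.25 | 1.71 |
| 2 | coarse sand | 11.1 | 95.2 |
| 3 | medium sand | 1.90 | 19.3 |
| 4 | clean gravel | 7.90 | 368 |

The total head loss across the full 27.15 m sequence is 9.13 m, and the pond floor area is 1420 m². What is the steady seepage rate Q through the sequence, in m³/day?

Flow is perpendicular to layering, so the layers act in series and the equivalent K is the thickness-weighted harmonic mean.
Total thickness L = 6.25 + 11.1 + 1.90 + 7.90 = 27.15 m.
Σ(b_i/K_i) = 6.25/1.71 + 11.1/95.2 + 1.90/19.3 + 7.90/368 = 3.891 d.
K_eq = L / Σ(b_i/K_i) = 27.15 / 3.891 = 6.977 m/day.
Q = K_eq · A · (Δh/L) = 6.977 × 1420 × (9.13/27.15) = 3332 m³/day.

3330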